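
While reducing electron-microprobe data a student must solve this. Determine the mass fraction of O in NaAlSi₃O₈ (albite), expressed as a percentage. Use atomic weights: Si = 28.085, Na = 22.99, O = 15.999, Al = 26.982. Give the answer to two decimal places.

48.81 mass %

M(NaAlSi₃O₈) = 262.219 g/mol.
O contributes 8 × 15.999 = 127.992 g per mole.
127.992/262.219 = 0.4881 → 48.81%.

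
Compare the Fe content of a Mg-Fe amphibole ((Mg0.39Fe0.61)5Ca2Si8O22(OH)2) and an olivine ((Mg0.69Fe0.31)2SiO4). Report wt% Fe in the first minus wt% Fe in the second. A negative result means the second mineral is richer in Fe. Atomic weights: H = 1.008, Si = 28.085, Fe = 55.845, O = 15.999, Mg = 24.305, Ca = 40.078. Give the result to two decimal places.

M((Mg0.39Fe0.61)5Ca2Si8O22(OH)2) = 908.550 g/mol, so wt% Fe = 170.327/908.550 × 100 = 18.75%.
M((Mg0.69Fe0.31)2SiO4) = 160.246 g/mol, so wt% Fe = 34.624/160.246 × 100 = 21.61%.
18.75 − 21.61 = -2.86 pp.

-2.86 percentage points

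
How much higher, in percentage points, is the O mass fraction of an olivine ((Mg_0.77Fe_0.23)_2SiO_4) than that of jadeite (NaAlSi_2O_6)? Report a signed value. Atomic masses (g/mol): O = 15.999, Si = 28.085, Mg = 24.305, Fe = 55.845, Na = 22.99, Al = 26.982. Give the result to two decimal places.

M((Mg_0.77Fe_0.23)_2SiO_4) = 155.199 g/mol, so wt% O = 63.996/155.199 × 100 = 41.23%.
M(NaAlSi_2O_6) = 202.136 g/mol, so wt% O = 95.994/202.136 × 100 = 47.49%.
41.23 − 47.49 = -6.26 pp.

-6.26 percentage points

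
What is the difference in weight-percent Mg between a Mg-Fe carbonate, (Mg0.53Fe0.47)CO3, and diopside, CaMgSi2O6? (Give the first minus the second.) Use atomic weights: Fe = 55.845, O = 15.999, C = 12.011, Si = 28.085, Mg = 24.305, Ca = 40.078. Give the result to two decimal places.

1.77 percentage points

M((Mg0.53Fe0.47)CO3) = 99.137 g/mol, so wt% Mg = 12.882/99.137 × 100 = 12.99%.
M(CaMgSi2O6) = 216.547 g/mol, so wt% Mg = 24.305/216.547 × 100 = 11.22%.
12.99 − 11.22 = 1.77 pp.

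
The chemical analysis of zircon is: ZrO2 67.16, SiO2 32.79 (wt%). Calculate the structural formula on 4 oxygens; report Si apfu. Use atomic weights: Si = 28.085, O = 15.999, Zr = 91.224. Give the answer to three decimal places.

1.001 Si apfu

67.16 wt% ZrO2 ÷ 123.222 g/mol = 0.54503 mol, giving 0.54503 Zr and 1.09006 O.
32.79 wt% SiO2 ÷ 60.083 g/mol = 0.54575 mol, giving 0.54575 Si and 1.09150 O.
Oxygen sums to 2.18156; scaling by 4/2.18156 = 1.83355 puts the formula on 4 O.
Si: 0.54575 × 1.83355 = 1.001 atoms per formula unit.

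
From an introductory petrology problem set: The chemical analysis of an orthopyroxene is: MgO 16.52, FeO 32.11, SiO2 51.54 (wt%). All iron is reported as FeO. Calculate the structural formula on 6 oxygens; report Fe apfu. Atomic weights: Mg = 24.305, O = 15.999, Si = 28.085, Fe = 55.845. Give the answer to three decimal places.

1.042 Fe apfu

MgO: 16.52/40.304 = 0.40988 mol → 0.40988 mol Mg, 0.40988 mol O.
FeO: 32.11/71.844 = 0.44694 mol → 0.44694 mol Fe, 0.44694 mol O.
SiO2: 51.54/60.083 = 0.85781 mol → 0.85781 mol Si, 1.71562 mol O.
Total oxygen = 2.57244 mol. Normalization factor = 6/2.57244 = 2.33242.
Fe per 6 O = 0.44694 × 2.33242 = 1.042.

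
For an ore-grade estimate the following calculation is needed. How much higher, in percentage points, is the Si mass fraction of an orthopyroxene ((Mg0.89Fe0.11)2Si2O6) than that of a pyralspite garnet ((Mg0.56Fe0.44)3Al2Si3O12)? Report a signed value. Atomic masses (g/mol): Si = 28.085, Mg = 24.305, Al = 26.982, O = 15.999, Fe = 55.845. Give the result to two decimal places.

8.10 percentage points

M((Mg0.89Fe0.11)2Si2O6) = 207.713 g/mol, so wt% Si = 56.170/207.713 × 100 = 27.04%.
M((Mg0.56Fe0.44)3Al2Si3O12) = 444.755 g/mol, so wt% Si = 84.255/444.755 × 100 = 18.94%.
27.04 − 18.94 = 8.10 pp.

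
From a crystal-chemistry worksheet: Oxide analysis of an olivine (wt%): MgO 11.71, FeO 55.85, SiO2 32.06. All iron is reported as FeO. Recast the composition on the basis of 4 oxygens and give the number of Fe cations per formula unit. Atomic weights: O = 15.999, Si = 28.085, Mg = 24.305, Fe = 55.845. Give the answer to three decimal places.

1.456 Fe apfu

MgO: 11.71/40.304 = 0.29054 mol → 0.29054 mol Mg, 0.29054 mol O.
FeO: 55.85/71.844 = 0.77738 mol → 0.77738 mol Fe, 0.77738 mol O.
SiO2: 32.06/60.083 = 0.53360 mol → 0.53360 mol Si, 1.06720 mol O.
Total oxygen = 2.13512 mol. Normalization factor = 4/2.13512 = 1.87343.
Fe per 4 O = 0.77738 × 1.87343 = 1.456.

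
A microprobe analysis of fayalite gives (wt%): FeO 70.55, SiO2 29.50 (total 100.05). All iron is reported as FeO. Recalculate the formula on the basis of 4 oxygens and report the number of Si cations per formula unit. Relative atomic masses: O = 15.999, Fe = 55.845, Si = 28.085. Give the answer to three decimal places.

70.55 wt% FeO ÷ 71.844 g/mol = 0.98199 mol, giving 0.98199 Fe and 0.98199 O.
29.50 wt% SiO2 ÷ 60.083 g/mol = 0.49099 mol, giving 0.49099 Si and 0.98198 O.
Oxygen sums to 1.96397; scaling by 4/1.96397 = 2.03669 puts the formula on 4 O.
Si: 0.49099 × 2.03669 = 1.000 atoms per formula unit.

1.000 Si apfu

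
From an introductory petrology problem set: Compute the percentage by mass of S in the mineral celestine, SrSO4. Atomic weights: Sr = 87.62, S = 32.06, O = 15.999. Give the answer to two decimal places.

M(SrSO4) = 183.676 g/mol.
S contributes 1 × 32.06 = 32.060 g per mole.
32.060/183.676 = 0.1745 → 17.45%.

17.45 weight percent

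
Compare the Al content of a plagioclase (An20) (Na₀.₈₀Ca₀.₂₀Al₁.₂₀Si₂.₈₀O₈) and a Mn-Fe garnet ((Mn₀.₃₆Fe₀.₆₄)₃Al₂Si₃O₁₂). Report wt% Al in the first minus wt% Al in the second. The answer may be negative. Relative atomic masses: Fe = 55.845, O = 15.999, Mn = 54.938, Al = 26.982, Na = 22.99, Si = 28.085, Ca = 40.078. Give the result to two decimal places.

1.34 percentage points

Al in Na₀.₈₀Ca₀.₂₀Al₁.₂₀Si₂.₈₀O₈: molar mass 265.416 g/mol; 1.20×26.982 = 32.378 g → 12.20 wt%.
Al in (Mn₀.₃₆Fe₀.₆₄)₃Al₂Si₃O₁₂: molar mass 496.762 g/mol; 2×26.982 = 53.964 g → 10.86 wt%.
Difference = 12.20 − 10.86 = 1.34 percentage points.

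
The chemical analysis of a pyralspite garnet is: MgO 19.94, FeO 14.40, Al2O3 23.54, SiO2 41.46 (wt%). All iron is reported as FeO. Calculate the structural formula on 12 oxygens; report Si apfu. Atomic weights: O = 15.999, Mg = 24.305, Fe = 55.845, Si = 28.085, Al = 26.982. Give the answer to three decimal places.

MgO: 19.94/40.304 = 0.49474 mol → 0.49474 mol Mg, 0.49474 mol O.
FeO: 14.40/71.844 = 0.20043 mol → 0.20043 mol Fe, 0.20043 mol O.
Al2O3: 23.54/101.961 = 0.23087 mol → 0.46174 mol Al, 0.69261 mol O.
SiO2: 41.46/60.083 = 0.69005 mol → 0.69005 mol Si, 1.38010 mol O.
Total oxygen = 2.76788 mol. Normalization factor = 12/2.76788 = 4.33545.
Si per 12 O = 0.69005 × 4.33545 = 2.992.

2.992 Si apfu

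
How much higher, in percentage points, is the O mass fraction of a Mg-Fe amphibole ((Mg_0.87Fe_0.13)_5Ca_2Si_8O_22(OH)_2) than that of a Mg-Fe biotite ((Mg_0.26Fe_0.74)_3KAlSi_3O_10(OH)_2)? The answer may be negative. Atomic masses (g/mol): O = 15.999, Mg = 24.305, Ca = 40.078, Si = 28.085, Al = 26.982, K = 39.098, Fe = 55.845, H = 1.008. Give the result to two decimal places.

First mineral: 383.976 g O in 832.854 g formula = 46.10 wt% O.
Second mineral: 191.988 g O in 487.273 g formula = 39.40 wt% O.
46.10% − 39.40% gives a difference of 6.70 percentage points.

6.70 percentage points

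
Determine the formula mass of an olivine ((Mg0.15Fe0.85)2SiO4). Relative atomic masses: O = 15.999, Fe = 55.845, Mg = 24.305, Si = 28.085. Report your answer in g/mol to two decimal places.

194.31 g/mol

M = 0.30(24.305) + 1.70(55.845) + 1(28.085) + 4(15.999)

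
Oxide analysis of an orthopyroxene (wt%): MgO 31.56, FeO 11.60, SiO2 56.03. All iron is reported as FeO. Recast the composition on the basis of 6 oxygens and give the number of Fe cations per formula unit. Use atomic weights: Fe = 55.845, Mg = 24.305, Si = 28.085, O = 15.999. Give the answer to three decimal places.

MgO: 31.56/40.304 = 0.78305 mol → 0.78305 mol Mg, 0.78305 mol O.
FeO: 11.60/71.844 = 0.16146 mol → 0.16146 mol Fe, 0.16146 mol O.
SiO2: 56.03/60.083 = 0.93254 mol → 0.93254 mol Si, 1.86508 mol O.
Total oxygen = 2.80959 mol. Normalization factor = 6/2.80959 = 2.13554.
Fe per 6 O = 0.16146 × 2.13554 = 0.345.

0.345 Fe apfu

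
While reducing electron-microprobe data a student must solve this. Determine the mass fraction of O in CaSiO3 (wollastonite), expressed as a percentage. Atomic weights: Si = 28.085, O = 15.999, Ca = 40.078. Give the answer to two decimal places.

41.32 weight percent

M(CaSiO3) = 116.160 g/mol.
O contributes 3 × 15.999 = 47.997 g per mole.
47.997/116.160 = 0.4132 → 41.32%.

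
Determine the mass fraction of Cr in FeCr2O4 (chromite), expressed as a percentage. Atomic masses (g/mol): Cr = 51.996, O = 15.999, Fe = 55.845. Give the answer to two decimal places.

46.46 mass %

Molar mass of FeCr2O4: 1·55.845 + 2·51.996 + 4·15.999 = 223.833 g/mol.
Mass of Cr per formula unit: 2 × 51.996 = 103.992 g.
Weight fraction Cr = 103.992 / 223.833 = 0.4646.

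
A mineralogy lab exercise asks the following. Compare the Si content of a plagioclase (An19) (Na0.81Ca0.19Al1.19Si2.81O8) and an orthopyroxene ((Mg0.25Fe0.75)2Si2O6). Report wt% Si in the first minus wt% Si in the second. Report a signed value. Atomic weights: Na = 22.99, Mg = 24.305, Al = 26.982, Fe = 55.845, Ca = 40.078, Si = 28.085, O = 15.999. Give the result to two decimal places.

7.11 percentage points

M(Na0.81Ca0.19Al1.19Si2.81O8) = 265.256 g/mol, so wt% Si = 78.919/265.256 × 100 = 29.75%.
M((Mg0.25Fe0.75)2Si2O6) = 248.084 g/mol, so wt% Si = 56.170/248.084 × 100 = 22.64%.
29.75 − 22.64 = 7.11 pp.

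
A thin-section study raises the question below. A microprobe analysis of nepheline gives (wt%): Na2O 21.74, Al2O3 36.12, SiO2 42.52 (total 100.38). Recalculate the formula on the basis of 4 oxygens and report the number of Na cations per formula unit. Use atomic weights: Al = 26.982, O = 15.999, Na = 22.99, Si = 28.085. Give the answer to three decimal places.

Na2O (M=61.979): mol = 0.35076; Na = 0.70152, O = 0.35076.
Al2O3 (M=101.961): mol = 0.35425; Al = 0.70850, O = 1.06275.
SiO2 (M=60.083): mol = 0.70769; Si = 0.70769, O = 1.41538.
ΣO = 2.82889; factor = 4/ΣO = 1.41398.
Na apfu = 0.70152 × 1.41398 = 0.992.

0.992 Na apfu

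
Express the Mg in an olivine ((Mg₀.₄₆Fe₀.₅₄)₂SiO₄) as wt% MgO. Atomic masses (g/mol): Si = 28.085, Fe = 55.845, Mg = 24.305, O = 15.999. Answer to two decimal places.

21.22 wt%

M((Mg₀.₄₆Fe₀.₅₄)₂SiO₄) = 174.754 g/mol; M(MgO) = 40.304 g/mol.
Moles MgO per formula unit = 0.92 Mg ÷ 1 = 0.9200.
MgO fraction = (0.9200 × 40.304) / 174.754 = 37.080/174.754 = 0.2122.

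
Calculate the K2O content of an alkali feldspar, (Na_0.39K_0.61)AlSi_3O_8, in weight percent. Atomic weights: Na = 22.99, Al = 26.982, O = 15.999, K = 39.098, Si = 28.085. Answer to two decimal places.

M((Na_0.39K_0.61)AlSi_3O_8) = 272.045 g/mol; M(K2O) = 94.195 g/mol.
Moles K2O per formula unit = 0.61 K ÷ 2 = 0.3050.
K2O fraction = (0.3050 × 94.195) / 272.045 = 28.729/272.045 = 0.1056.

10.56 wt%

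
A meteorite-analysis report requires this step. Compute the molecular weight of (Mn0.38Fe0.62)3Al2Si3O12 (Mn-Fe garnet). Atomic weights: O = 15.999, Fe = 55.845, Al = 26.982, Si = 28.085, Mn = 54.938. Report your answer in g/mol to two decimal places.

496.71 g/mol

M = 1.14·54.938 + 1.86·55.845 + 2·26.982 + 3·28.085 + 12·15.999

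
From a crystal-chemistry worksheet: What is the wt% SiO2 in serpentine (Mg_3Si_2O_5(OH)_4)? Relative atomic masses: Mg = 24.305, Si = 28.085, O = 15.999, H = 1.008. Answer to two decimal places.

43.36 wt%

Formula mass = 277.108 g/mol.
2 Si → 2.0000 mol SiO2 per formula unit; M(SiO2) = 60.083, so SiO2 mass = 120.166 g.
120.166/277.108 × 100 = 43.36 wt%.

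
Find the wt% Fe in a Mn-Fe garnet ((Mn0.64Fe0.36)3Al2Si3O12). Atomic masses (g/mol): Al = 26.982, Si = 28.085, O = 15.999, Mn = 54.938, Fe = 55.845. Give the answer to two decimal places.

12.16 weight percent

Molar mass of (Mn0.64Fe0.36)3Al2Si3O12: 1.92×54.938 + 1.08×55.845 + 2×26.982 + 3×28.085 + 12×15.999 = 496.001 g/mol.
Mass of Fe per formula unit: 1.08 × 55.845 = 60.313 g.
Weight fraction Fe = 60.313 / 496.001 = 0.1216.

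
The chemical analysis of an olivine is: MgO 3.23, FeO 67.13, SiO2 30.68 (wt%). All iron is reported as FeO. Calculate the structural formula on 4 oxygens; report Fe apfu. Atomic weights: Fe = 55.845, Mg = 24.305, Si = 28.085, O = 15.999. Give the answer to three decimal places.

MgO (M=40.304): mol = 0.08014; Mg = 0.08014, O = 0.08014.
FeO (M=71.844): mol = 0.93439; Fe = 0.93439, O = 0.93439.
SiO2 (M=60.083): mol = 0.51063; Si = 0.51063, O = 1.02126.
ΣO = 2.03579; factor = 4/ΣO = 1.96484.
Fe apfu = 0.93439 × 1.96484 = 1.836.

1.836 Fe apfu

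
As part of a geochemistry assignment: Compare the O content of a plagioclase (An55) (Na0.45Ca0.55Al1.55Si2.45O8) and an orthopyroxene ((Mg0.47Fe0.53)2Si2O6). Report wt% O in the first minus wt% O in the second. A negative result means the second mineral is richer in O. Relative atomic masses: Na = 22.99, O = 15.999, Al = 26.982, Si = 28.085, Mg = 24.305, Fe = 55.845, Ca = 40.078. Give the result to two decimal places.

6.24 percentage points

M(Na0.45Ca0.55Al1.55Si2.45O8) = 271.011 g/mol, so wt% O = 127.992/271.011 × 100 = 47.23%.
M((Mg0.47Fe0.53)2Si2O6) = 234.206 g/mol, so wt% O = 95.994/234.206 × 100 = 40.99%.
47.23 − 40.99 = 6.24 pp.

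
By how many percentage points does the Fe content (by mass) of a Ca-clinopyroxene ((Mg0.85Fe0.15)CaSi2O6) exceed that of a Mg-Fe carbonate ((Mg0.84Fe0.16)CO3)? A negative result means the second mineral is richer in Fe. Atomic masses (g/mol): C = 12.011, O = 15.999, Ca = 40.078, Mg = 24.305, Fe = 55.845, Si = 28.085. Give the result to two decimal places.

M((Mg0.85Fe0.15)CaSi2O6) = 221.278 g/mol, so wt% Fe = 8.377/221.278 × 100 = 3.79%.
M((Mg0.84Fe0.16)CO3) = 89.359 g/mol, so wt% Fe = 8.935/89.359 × 100 = 10.00%.
3.79 − 10.00 = -6.21 pp.

-6.21 percentage points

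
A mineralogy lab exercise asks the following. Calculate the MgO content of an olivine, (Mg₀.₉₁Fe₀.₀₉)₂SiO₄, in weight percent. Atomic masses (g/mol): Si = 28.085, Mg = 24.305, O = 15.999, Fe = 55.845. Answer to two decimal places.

Molar mass of (Mg₀.₉₁Fe₀.₀₉)₂SiO₄ = 1.82*24.305 + 0.18*55.845 + 1*28.085 + 4*15.999 = 146.368 g/mol.
Each formula unit contains 1.82 Mg, equivalent to 1.82/1 = 1.8200 mol MgO.
M(MgO) = 1×24.305 + 1×15.999 = 40.304 g/mol.
Mass of MgO per formula unit = 1.8200 × 40.304 = 73.353 g.
MgO wt% = 73.353 / 146.368 × 100 = 50.12%.

50.12 wt%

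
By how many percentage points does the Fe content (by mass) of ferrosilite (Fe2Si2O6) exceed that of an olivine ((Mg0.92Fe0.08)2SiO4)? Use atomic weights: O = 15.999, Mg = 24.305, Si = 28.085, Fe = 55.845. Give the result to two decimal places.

36.20 percentage points

M(Fe2Si2O6) = 263.854 g/mol, so wt% Fe = 111.690/263.854 × 100 = 42.33%.
M((Mg0.92Fe0.08)2SiO4) = 145.737 g/mol, so wt% Fe = 8.935/145.737 × 100 = 6.13%.
42.33 − 6.13 = 36.20 pp.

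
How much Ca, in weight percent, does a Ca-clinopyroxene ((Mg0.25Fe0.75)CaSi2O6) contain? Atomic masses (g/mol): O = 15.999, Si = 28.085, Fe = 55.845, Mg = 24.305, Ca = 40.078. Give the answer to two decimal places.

M((Mg0.25Fe0.75)CaSi2O6) = 240.202 g/mol.
Ca contributes 1 × 40.078 = 40.078 g per mole.
40.078/240.202 = 0.1669 → 16.69%.

16.69 weight percent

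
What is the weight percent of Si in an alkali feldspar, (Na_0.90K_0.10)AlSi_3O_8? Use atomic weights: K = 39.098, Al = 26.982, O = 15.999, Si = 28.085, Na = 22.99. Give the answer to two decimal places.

31.94 wt%

Formula mass = 0.90*22.99 + 0.10*39.098 + 1*26.982 + 3*28.085 + 8*15.999 = 263.830 g/mol, of which 84.255 g is Si.
So Si makes up 84.255/263.830 = 0.3194 of the mass, i.e. 31.94%.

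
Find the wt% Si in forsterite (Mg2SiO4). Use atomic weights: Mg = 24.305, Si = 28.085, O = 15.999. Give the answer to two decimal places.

Molar mass of Mg2SiO4: 2×24.305 + 1×28.085 + 4×15.999 = 140.691 g/mol.
Mass of Si per formula unit: 1 × 28.085 = 28.085 g.
Weight fraction Si = 28.085 / 140.691 = 0.1996.

19.96 weight percent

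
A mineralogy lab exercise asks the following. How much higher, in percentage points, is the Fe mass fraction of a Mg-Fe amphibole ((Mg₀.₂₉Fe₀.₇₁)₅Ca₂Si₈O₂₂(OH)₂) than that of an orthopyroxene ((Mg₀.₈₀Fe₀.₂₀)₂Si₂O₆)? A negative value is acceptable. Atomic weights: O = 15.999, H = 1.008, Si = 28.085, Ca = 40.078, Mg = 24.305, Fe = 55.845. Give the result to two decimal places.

Fe in (Mg₀.₂₉Fe₀.₇₁)₅Ca₂Si₈O₂₂(OH)₂: molar mass 924.320 g/mol; 3.55×55.845 = 198.250 g → 21.45 wt%.
Fe in (Mg₀.₈₀Fe₀.₂₀)₂Si₂O₆: molar mass 213.390 g/mol; 0.40×55.845 = 22.338 g → 10.47 wt%.
Difference = 21.45 − 10.47 = 10.98 percentage points.

10.98 percentage points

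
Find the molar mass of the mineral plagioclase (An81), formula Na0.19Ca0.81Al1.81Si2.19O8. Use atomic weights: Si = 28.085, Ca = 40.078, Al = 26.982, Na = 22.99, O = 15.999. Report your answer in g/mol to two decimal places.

The formula mass is the sum 0.19(22.99) + 0.81(40.078) + 1.81(26.982) + 2.19(28.085) + 8(15.999).

275.17 g/mol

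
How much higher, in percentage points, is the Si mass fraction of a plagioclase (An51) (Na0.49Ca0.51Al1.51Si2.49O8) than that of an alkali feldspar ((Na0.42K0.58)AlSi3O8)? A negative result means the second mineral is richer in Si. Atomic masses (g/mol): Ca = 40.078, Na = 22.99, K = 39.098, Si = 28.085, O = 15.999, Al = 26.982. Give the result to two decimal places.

First mineral: 69.932 g Si in 270.371 g formula = 25.87 wt% Si.
Second mineral: 84.255 g Si in 271.562 g formula = 31.03 wt% Si.
25.87% − 31.03% gives a difference of -5.16 percentage points.

-5.16 percentage points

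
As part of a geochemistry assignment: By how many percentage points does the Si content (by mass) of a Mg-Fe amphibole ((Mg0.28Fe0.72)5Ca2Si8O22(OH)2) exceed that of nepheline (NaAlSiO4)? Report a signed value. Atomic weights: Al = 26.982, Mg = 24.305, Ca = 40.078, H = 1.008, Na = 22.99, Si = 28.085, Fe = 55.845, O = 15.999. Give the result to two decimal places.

4.50 percentage points

M((Mg0.28Fe0.72)5Ca2Si8O22(OH)2) = 925.897 g/mol, so wt% Si = 224.680/925.897 × 100 = 24.27%.
M(NaAlSiO4) = 142.053 g/mol, so wt% Si = 28.085/142.053 × 100 = 19.77%.
24.27 − 19.77 = 4.50 pp.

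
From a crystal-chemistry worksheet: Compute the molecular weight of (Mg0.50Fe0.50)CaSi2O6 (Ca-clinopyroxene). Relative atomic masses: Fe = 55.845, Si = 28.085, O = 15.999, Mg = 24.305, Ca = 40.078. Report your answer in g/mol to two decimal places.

Mg: 0.50 × 24.305 = 12.1525
Fe: 0.50 × 55.845 = 27.9225
Ca: 1 × 40.078 = 40.0780
Si: 2 × 28.085 = 56.1700
O: 6 × 15.999 = 95.9940
Summing the contributions gives the formula mass.

232.32 g/mol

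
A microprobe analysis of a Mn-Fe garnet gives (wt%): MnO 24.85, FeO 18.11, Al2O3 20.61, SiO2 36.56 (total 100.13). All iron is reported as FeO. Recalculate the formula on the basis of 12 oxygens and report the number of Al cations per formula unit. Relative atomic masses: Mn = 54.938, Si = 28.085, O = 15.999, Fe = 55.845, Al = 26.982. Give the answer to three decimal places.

MnO (M=70.937): mol = 0.35031; Mn = 0.35031, O = 0.35031.
FeO (M=71.844): mol = 0.25207; Fe = 0.25207, O = 0.25207.
Al2O3 (M=101.961): mol = 0.20214; Al = 0.40428, O = 0.60642.
SiO2 (M=60.083): mol = 0.60849; Si = 0.60849, O = 1.21698.
ΣO = 2.42578; factor = 12/ΣO = 4.94686.
Al apfu = 0.40428 × 4.94686 = 2.000.

2.000 Al apfu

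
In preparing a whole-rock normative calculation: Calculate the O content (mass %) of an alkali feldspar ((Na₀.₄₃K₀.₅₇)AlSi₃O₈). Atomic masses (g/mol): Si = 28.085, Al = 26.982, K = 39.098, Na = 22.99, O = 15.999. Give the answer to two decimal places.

47.16 mass %

M((Na₀.₄₃K₀.₅₇)AlSi₃O₈) = 271.401 g/mol.
O contributes 8 × 15.999 = 127.992 g per mole.
127.992/271.401 = 0.4716 → 47.16%.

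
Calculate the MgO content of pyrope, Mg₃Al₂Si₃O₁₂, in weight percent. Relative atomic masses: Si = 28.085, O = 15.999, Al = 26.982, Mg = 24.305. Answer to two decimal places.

Formula mass = 403.122 g/mol.
3 Mg → 3.0000 mol MgO per formula unit; M(MgO) = 40.304, so MgO mass = 120.912 g.
120.912/403.122 × 100 = 29.99 wt%.

29.99 wt%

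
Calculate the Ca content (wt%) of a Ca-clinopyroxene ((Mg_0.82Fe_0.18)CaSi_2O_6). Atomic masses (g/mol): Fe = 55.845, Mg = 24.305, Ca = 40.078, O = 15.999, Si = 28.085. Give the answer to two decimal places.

18.03 wt%

Molar mass of (Mg_0.82Fe_0.18)CaSi_2O_6: 0.82·24.305 + 0.18·55.845 + 1·40.078 + 2·28.085 + 6·15.999 = 222.224 g/mol.
Mass of Ca per formula unit: 1 × 40.078 = 40.078 g.
Weight fraction Ca = 40.078 / 222.224 = 0.1803.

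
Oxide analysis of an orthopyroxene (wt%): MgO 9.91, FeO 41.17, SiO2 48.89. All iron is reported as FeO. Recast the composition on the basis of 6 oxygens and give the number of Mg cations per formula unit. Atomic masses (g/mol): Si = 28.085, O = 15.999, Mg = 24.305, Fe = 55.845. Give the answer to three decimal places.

0.603 Mg apfu

MgO: 9.91/40.304 = 0.24588 mol → 0.24588 mol Mg, 0.24588 mol O.
FeO: 41.17/71.844 = 0.57305 mol → 0.57305 mol Fe, 0.57305 mol O.
SiO2: 48.89/60.083 = 0.81371 mol → 0.81371 mol Si, 1.62742 mol O.
Total oxygen = 2.44635 mol. Normalization factor = 6/2.44635 = 2.45263.
Mg per 6 O = 0.24588 × 2.45263 = 0.603.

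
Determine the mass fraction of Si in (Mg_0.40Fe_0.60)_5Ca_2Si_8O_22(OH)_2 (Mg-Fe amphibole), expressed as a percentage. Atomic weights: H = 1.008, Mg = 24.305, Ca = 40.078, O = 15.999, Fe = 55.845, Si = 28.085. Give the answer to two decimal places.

Molar mass of (Mg_0.40Fe_0.60)_5Ca_2Si_8O_22(OH)_2: 2*24.305 + 3*55.845 + 2*40.078 + 8*28.085 + 24*15.999 + 2*1.008 = 906.973 g/mol.
Mass of Si per formula unit: 8 × 28.085 = 224.680 g.
Weight fraction Si = 224.680 / 906.973 = 0.2477.

24.77 wt%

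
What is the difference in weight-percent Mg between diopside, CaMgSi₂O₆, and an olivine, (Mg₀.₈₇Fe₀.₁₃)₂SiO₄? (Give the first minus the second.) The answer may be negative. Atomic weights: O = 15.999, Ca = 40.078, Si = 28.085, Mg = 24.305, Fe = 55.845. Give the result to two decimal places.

M(CaMgSi₂O₆) = 216.547 g/mol, so wt% Mg = 24.305/216.547 × 100 = 11.22%.
M((Mg₀.₈₇Fe₀.₁₃)₂SiO₄) = 148.891 g/mol, so wt% Mg = 42.291/148.891 × 100 = 28.40%.
11.22 − 28.40 = -17.18 pp.

-17.18 percentage points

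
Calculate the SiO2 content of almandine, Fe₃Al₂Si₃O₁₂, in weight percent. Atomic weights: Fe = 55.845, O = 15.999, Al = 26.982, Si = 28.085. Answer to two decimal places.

36.21 wt%

M(Fe₃Al₂Si₃O₁₂) = 497.742 g/mol; M(SiO2) = 60.083 g/mol.
Moles SiO2 per formula unit = 3 Si ÷ 1 = 3.0000.
SiO2 fraction = (3.0000 × 60.083) / 497.742 = 180.249/497.742 = 0.3621.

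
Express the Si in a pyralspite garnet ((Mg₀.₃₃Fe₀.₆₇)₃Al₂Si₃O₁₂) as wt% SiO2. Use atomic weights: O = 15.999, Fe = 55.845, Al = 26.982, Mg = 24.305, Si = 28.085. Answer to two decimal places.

38.64 wt%

Formula mass = 466.517 g/mol.
3 Si → 3.0000 mol SiO2 per formula unit; M(SiO2) = 60.083, so SiO2 mass = 180.249 g.
180.249/466.517 × 100 = 38.64 wt%.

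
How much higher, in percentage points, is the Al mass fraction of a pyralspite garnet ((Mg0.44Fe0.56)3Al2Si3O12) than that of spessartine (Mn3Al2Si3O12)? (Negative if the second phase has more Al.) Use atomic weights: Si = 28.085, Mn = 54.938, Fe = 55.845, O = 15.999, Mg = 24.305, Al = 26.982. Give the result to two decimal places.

M((Mg0.44Fe0.56)3Al2Si3O12) = 456.109 g/mol, so wt% Al = 53.964/456.109 × 100 = 11.83%.
M(Mn3Al2Si3O12) = 495.021 g/mol, so wt% Al = 53.964/495.021 × 100 = 10.90%.
11.83 − 10.90 = 0.93 pp.

0.93 percentage points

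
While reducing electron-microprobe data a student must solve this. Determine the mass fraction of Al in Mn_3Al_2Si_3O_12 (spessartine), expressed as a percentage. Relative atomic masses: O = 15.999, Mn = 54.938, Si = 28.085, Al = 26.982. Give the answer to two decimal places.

Molar mass of Mn_3Al_2Si_3O_12: 3×54.938 + 2×26.982 + 3×28.085 + 12×15.999 = 495.021 g/mol.
Mass of Al per formula unit: 2 × 26.982 = 53.964 g.
Weight fraction Al = 53.964 / 495.021 = 0.1090.

10.90 weight percent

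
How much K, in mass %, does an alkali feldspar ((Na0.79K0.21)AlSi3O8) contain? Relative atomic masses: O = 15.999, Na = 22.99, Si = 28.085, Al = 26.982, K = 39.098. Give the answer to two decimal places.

3.09 mass %

Formula mass = 0.79·22.99 + 0.21·39.098 + 1·26.982 + 3·28.085 + 8·15.999 = 265.602 g/mol, of which 8.211 g is K.
So K makes up 8.211/265.602 = 0.0309 of the mass, i.e. 3.09%.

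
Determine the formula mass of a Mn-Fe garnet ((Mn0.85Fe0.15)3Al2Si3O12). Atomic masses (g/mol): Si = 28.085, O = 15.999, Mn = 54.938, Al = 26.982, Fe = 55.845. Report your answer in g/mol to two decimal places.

495.43 g/mol

M = 2.55*54.938 + 0.45*55.845 + 2*26.982 + 3*28.085 + 12*15.999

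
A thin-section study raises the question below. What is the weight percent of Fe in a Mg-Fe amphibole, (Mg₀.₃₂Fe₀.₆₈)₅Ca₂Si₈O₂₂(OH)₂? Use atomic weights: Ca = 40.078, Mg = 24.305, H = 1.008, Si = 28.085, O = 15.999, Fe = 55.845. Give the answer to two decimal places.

Formula mass = 1.60*24.305 + 3.40*55.845 + 2*40.078 + 8*28.085 + 24*15.999 + 2*1.008 = 919.589 g/mol, of which 189.873 g is Fe.
So Fe makes up 189.873/919.589 = 0.2065 of the mass, i.e. 20.65%.

20.65 mass %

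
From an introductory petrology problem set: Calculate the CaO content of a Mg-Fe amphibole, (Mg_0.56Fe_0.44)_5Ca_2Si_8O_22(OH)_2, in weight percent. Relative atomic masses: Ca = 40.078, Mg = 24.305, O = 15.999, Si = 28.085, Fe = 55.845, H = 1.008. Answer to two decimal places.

M((Mg_0.56Fe_0.44)_5Ca_2Si_8O_22(OH)_2) = 881.741 g/mol; M(CaO) = 56.077 g/mol.
Moles CaO per formula unit = 2 Ca ÷ 1 = 2.0000.
CaO fraction = (2.0000 × 56.077) / 881.741 = 112.154/881.741 = 0.1272.

12.72 wt%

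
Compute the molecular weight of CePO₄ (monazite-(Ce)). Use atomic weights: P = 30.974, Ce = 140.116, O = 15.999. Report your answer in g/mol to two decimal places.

Ce: 1 × 140.116 = 140.1160
P: 1 × 30.974 = 30.9740
O: 4 × 15.999 = 63.9960
Summing the contributions gives the formula mass.

235.09 g/mol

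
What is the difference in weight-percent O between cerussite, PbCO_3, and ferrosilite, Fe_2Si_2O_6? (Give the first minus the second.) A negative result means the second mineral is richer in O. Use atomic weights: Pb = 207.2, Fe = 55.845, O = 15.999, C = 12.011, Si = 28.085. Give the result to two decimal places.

-18.42 percentage points

M(PbCO_3) = 267.208 g/mol, so wt% O = 47.997/267.208 × 100 = 17.96%.
M(Fe_2Si_2O_6) = 263.854 g/mol, so wt% O = 95.994/263.854 × 100 = 36.38%.
17.96 − 36.38 = -18.42 pp.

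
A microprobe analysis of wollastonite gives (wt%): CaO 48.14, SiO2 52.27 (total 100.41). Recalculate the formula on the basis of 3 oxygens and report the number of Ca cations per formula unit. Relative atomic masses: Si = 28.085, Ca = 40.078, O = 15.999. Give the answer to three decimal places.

0.991 Ca apfu

48.14 wt% CaO ÷ 56.077 g/mol = 0.85846 mol, giving 0.85846 Ca and 0.85846 O.
52.27 wt% SiO2 ÷ 60.083 g/mol = 0.86996 mol, giving 0.86996 Si and 1.73992 O.
Oxygen sums to 2.59838; scaling by 3/2.59838 = 1.15457 puts the formula on 3 O.
Ca: 0.85846 × 1.15457 = 0.991 atoms per formula unit.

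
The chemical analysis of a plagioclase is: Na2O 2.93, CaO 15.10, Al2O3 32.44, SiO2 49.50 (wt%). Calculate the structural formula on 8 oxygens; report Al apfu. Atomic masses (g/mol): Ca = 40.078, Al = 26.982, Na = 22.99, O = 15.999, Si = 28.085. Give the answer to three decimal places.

Na2O (M=61.979): mol = 0.04727; Na = 0.09454, O = 0.04727.
CaO (M=56.077): mol = 0.26927; Ca = 0.26927, O = 0.26927.
Al2O3 (M=101.961): mol = 0.31816; Al = 0.63632, O = 0.95448.
SiO2 (M=60.083): mol = 0.82386; Si = 0.82386, O = 1.64772.
ΣO = 2.91874; factor = 8/ΣO = 2.74091.
Al apfu = 0.63632 × 2.74091 = 1.744.

1.744 Al apfu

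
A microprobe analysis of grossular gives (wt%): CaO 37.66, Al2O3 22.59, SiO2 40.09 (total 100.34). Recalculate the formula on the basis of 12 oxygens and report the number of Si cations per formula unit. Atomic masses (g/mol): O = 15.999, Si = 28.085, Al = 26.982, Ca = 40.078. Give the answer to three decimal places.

2.998 Si apfu

37.66 wt% CaO ÷ 56.077 g/mol = 0.67158 mol, giving 0.67158 Ca and 0.67158 O.
22.59 wt% Al2O3 ÷ 101.961 g/mol = 0.22156 mol, giving 0.44312 Al and 0.66468 O.
40.09 wt% SiO2 ÷ 60.083 g/mol = 0.66724 mol, giving 0.66724 Si and 1.33448 O.
Oxygen sums to 2.67074; scaling by 12/2.67074 = 4.49314 puts the formula on 12 O.
Si: 0.66724 × 4.49314 = 2.998 atoms per formula unit.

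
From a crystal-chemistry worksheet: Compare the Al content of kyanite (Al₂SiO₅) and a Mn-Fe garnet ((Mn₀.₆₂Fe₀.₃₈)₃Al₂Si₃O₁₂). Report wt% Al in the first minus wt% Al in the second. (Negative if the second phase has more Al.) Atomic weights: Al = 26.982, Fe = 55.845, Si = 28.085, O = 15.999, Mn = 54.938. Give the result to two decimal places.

22.42 percentage points

First mineral: 53.964 g Al in 162.044 g formula = 33.30 wt% Al.
Second mineral: 53.964 g Al in 496.055 g formula = 10.88 wt% Al.
33.30% − 10.88% gives a difference of 22.42 percentage points.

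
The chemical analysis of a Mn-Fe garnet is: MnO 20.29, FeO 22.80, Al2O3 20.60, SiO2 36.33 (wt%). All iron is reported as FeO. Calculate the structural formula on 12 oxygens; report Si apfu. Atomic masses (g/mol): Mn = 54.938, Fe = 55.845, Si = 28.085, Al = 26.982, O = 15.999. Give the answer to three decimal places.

3.000 Si apfu

MnO (M=70.937): mol = 0.28603; Mn = 0.28603, O = 0.28603.
FeO (M=71.844): mol = 0.31735; Fe = 0.31735, O = 0.31735.
Al2O3 (M=101.961): mol = 0.20204; Al = 0.40408, O = 0.60612.
SiO2 (M=60.083): mol = 0.60466; Si = 0.60466, O = 1.20932.
ΣO = 2.41882; factor = 12/ΣO = 4.96110.
Si apfu = 0.60466 × 4.96110 = 3.000.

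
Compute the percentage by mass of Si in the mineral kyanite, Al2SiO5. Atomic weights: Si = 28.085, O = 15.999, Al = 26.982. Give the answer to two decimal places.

17.33 wt%

M(Al2SiO5) = 162.044 g/mol.
Si contributes 1 × 28.085 = 28.085 g per mole.
28.085/162.044 = 0.1733 → 17.33%.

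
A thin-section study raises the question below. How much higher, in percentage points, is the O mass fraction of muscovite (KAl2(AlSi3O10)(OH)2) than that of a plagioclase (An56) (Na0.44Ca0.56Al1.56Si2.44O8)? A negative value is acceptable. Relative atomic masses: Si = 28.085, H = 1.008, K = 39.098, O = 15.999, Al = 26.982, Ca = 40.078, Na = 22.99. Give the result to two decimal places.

First mineral: 191.988 g O in 398.303 g formula = 48.20 wt% O.
Second mineral: 127.992 g O in 271.171 g formula = 47.20 wt% O.
48.20% − 47.20% gives a difference of 1.00 percentage points.

1.00 percentage points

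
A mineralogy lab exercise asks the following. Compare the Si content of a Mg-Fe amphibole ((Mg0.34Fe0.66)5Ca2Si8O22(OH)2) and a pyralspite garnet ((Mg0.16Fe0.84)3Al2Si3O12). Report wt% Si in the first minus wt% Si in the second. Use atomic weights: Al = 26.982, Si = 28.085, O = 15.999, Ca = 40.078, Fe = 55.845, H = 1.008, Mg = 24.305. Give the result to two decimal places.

M((Mg0.34Fe0.66)5Ca2Si8O22(OH)2) = 916.435 g/mol, so wt% Si = 224.680/916.435 × 100 = 24.52%.
M((Mg0.16Fe0.84)3Al2Si3O12) = 482.603 g/mol, so wt% Si = 84.255/482.603 × 100 = 17.46%.
24.52 − 17.46 = 7.06 pp.

7.06 percentage points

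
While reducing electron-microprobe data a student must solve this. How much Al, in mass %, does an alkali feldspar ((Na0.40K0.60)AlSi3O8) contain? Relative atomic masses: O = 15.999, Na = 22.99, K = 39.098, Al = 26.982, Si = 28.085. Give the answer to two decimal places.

9.92 mass %

Formula mass = 0.40·22.99 + 0.60·39.098 + 1·26.982 + 3·28.085 + 8·15.999 = 271.884 g/mol, of which 26.982 g is Al.
So Al makes up 26.982/271.884 = 0.0992 of the mass, i.e. 9.92%.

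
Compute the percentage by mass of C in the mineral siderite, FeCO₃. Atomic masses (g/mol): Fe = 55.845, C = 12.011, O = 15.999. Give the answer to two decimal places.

M(FeCO₃) = 115.853 g/mol.
C contributes 1 × 12.011 = 12.011 g per mole.
12.011/115.853 = 0.1037 → 10.37%.

10.37 wt%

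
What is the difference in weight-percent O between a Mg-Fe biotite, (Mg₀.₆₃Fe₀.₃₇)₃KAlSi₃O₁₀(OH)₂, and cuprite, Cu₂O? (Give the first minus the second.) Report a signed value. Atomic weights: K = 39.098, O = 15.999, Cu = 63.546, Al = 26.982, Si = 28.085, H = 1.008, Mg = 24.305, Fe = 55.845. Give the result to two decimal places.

31.27 percentage points

O in (Mg₀.₆₃Fe₀.₃₇)₃KAlSi₃O₁₀(OH)₂: molar mass 452.263 g/mol; 12×15.999 = 191.988 g → 42.45 wt%.
O in Cu₂O: molar mass 143.091 g/mol; 1×15.999 = 15.999 g → 11.18 wt%.
Difference = 42.45 − 11.18 = 31.27 percentage points.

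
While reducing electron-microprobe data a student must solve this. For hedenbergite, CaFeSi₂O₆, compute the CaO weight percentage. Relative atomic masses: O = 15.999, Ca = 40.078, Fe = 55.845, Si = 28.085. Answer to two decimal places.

22.60 wt%

Formula mass = 248.087 g/mol.
1 Ca → 1.0000 mol CaO per formula unit; M(CaO) = 56.077, so CaO mass = 56.077 g.
56.077/248.087 × 100 = 22.60 wt%.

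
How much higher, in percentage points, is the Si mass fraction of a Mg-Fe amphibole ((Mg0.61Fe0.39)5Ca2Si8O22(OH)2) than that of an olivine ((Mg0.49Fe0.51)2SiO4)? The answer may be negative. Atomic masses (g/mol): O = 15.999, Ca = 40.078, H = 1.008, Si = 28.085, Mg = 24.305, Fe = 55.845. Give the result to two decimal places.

9.46 percentage points

M((Mg0.61Fe0.39)5Ca2Si8O22(OH)2) = 873.856 g/mol, so wt% Si = 224.680/873.856 × 100 = 25.71%.
M((Mg0.49Fe0.51)2SiO4) = 172.862 g/mol, so wt% Si = 28.085/172.862 × 100 = 16.25%.
25.71 − 16.25 = 9.46 pp.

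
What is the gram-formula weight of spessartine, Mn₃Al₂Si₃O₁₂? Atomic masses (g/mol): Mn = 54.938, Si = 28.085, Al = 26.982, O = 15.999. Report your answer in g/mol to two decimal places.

495.02 g/mol

The formula mass is the sum 3·54.938 + 2·26.982 + 3·28.085 + 12·15.999.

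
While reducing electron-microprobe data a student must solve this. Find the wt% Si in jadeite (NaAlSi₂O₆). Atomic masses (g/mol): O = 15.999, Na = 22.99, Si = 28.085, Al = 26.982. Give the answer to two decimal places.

M(NaAlSi₂O₆) = 202.136 g/mol.
Si contributes 2 × 28.085 = 56.170 g per mole.
56.170/202.136 = 0.2779 → 27.79%.

27.79 wt%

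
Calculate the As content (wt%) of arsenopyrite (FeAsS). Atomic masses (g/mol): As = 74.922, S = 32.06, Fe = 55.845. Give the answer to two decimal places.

Molar mass of FeAsS: 1*55.845 + 1*74.922 + 1*32.06 = 162.827 g/mol.
Mass of As per formula unit: 1 × 74.922 = 74.922 g.
Weight fraction As = 74.922 / 162.827 = 0.4601.

46.01 wt%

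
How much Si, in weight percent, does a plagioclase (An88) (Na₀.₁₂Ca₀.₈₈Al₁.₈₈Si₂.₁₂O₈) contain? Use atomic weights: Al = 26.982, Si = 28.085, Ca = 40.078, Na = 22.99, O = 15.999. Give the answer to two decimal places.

21.55 weight percent

Formula mass = 0.12·22.99 + 0.88·40.078 + 1.88·26.982 + 2.12·28.085 + 8·15.999 = 276.286 g/mol, of which 59.540 g is Si.
So Si makes up 59.540/276.286 = 0.2155 of the mass, i.e. 21.55%.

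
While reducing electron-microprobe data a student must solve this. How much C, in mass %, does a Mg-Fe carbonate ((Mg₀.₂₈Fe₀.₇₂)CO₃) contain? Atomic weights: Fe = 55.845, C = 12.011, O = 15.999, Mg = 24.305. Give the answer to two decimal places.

11.22 mass %

Formula mass = 0.28·24.305 + 0.72·55.845 + 1·12.011 + 3·15.999 = 107.022 g/mol, of which 12.011 g is C.
So C makes up 12.011/107.022 = 0.1122 of the mass, i.e. 11.22%.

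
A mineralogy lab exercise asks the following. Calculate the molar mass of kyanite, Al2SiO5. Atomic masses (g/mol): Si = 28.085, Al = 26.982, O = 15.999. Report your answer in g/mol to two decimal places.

The formula mass is the sum 2×26.982 + 1×28.085 + 5×15.999.

162.04 g/mol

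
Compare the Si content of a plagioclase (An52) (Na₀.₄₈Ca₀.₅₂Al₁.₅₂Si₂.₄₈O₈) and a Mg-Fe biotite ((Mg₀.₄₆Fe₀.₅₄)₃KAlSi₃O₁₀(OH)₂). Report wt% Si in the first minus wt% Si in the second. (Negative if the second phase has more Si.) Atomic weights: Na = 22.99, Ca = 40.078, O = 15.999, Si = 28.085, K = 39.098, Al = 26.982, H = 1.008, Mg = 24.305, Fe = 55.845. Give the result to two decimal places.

M(Na₀.₄₈Ca₀.₅₂Al₁.₅₂Si₂.₄₈O₈) = 270.531 g/mol, so wt% Si = 69.651/270.531 × 100 = 25.75%.
M((Mg₀.₄₆Fe₀.₅₄)₃KAlSi₃O₁₀(OH)₂) = 468.349 g/mol, so wt% Si = 84.255/468.349 × 100 = 17.99%.
25.75 − 17.99 = 7.76 pp.

7.76 percentage points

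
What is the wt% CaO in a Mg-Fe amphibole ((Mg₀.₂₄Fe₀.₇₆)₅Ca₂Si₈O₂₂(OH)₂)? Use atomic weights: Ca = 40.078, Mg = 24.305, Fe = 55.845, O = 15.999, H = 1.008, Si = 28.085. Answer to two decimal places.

12.03 wt%

M((Mg₀.₂₄Fe₀.₇₆)₅Ca₂Si₈O₂₂(OH)₂) = 932.205 g/mol; M(CaO) = 56.077 g/mol.
Moles CaO per formula unit = 2 Ca ÷ 1 = 2.0000.
CaO fraction = (2.0000 × 56.077) / 932.205 = 112.154/932.205 = 0.1203.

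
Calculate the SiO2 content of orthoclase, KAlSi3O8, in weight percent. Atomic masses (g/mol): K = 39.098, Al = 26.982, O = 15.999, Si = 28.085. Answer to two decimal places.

64.76 wt%

M(KAlSi3O8) = 278.327 g/mol; M(SiO2) = 60.083 g/mol.
Moles SiO2 per formula unit = 3 Si ÷ 1 = 3.0000.
SiO2 fraction = (3.0000 × 60.083) / 278.327 = 180.249/278.327 = 0.6476.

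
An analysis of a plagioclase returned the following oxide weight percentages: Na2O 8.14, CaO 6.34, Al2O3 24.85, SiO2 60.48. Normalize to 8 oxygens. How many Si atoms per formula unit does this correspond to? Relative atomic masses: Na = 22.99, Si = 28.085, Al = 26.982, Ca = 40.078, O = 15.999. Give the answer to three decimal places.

8.14 wt% Na2O ÷ 61.979 g/mol = 0.13133 mol, giving 0.26266 Na and 0.13133 O.
6.34 wt% CaO ÷ 56.077 g/mol = 0.11306 mol, giving 0.11306 Ca and 0.11306 O.
24.85 wt% Al2O3 ÷ 101.961 g/mol = 0.24372 mol, giving 0.48744 Al and 0.73116 O.
60.48 wt% SiO2 ÷ 60.083 g/mol = 1.00661 mol, giving 1.00661 Si and 2.01322 O.
Oxygen sums to 2.98877; scaling by 8/2.98877 = 2.67669 puts the formula on 8 O.
Si: 1.00661 × 2.67669 = 2.694 atoms per formula unit.

2.694 Si apfu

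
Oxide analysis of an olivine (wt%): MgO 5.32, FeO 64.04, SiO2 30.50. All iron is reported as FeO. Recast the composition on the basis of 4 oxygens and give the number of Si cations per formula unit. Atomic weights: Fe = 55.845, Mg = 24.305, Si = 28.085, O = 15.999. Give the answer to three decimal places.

0.996 Si apfu

MgO (M=40.304): mol = 0.13200; Mg = 0.13200, O = 0.13200.
FeO (M=71.844): mol = 0.89138; Fe = 0.89138, O = 0.89138.
SiO2 (M=60.083): mol = 0.50763; Si = 0.50763, O = 1.01526.
ΣO = 2.03864; factor = 4/ΣO = 1.96209.
Si apfu = 0.50763 × 1.96209 = 0.996.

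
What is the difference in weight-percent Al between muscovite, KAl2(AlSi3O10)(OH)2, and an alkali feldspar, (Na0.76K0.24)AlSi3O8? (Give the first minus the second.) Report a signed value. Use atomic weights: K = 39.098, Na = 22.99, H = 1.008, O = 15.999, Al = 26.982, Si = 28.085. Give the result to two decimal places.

First mineral: 80.946 g Al in 398.303 g formula = 20.32 wt% Al.
Second mineral: 26.982 g Al in 266.085 g formula = 10.14 wt% Al.
20.32% − 10.14% gives a difference of 10.18 percentage points.

10.18 percentage points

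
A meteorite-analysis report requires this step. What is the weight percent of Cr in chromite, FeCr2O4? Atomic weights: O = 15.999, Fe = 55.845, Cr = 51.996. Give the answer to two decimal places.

Formula mass = 1*55.845 + 2*51.996 + 4*15.999 = 223.833 g/mol, of which 103.992 g is Cr.
So Cr makes up 103.992/223.833 = 0.4646 of the mass, i.e. 46.46%.

46.46 mass %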